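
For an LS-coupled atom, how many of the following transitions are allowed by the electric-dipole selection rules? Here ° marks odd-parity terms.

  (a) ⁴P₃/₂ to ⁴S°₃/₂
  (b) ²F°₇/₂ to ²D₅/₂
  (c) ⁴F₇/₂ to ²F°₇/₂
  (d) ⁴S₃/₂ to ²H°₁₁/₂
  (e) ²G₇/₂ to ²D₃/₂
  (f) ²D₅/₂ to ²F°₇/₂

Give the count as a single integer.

(a) allowed
(b) allowed
(c) forbidden (ΔS fails)
(d) forbidden (ΔS, ΔL, ΔJ fail)
(e) forbidden (parity, ΔL, ΔJ fail)
(f) allowed
Total allowed: 3 of 6.

3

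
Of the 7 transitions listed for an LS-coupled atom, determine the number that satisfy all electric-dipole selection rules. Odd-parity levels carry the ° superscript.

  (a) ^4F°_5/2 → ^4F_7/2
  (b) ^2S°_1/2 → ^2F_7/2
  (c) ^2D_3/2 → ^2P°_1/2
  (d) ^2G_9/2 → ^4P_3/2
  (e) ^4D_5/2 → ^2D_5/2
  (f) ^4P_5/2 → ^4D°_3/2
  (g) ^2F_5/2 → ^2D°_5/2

(a) allowed
(b) forbidden (ΔL, ΔJ fail)
(c) allowed
(d) forbidden (parity, ΔS, ΔL, ΔJ fail)
(e) forbidden (parity, ΔS fail)
(f) allowed
(g) allowed
Total allowed: 4 of 7.

4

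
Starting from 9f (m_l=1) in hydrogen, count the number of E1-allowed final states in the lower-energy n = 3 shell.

3

E1 requires Δl = ±1, so l_f ∈ {2, 4}; with 0 ≤ l_f ≤ n_f−1 = 2, the allowed l_f values are {2}.
For l_f = 2: m_f ∈ {m_i−1, m_i, m_i+1} ∩ [−2, 2] = {0, 1, 2} → 3 states.
Total: 3.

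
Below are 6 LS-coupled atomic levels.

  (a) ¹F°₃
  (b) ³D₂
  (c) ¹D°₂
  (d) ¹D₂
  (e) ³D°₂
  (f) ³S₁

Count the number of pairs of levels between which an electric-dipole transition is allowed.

3

(a)–(b): forbidden (ΔS).
(a)–(c): forbidden (parity).
(a)–(d): allowed.
(a)–(e): forbidden (parity, ΔS).
(a)–(f): forbidden (ΔS, ΔL, ΔJ).
(b)–(c): forbidden (ΔS).
(b)–(d): forbidden (parity, ΔS).
(b)–(e): allowed.
(b)–(f): forbidden (parity, ΔL).
(c)–(d): allowed.
(c)–(e): forbidden (parity, ΔS).
(c)–(f): forbidden (ΔS, ΔL).
(d)–(e): forbidden (ΔS).
(d)–(f): forbidden (parity, ΔS, ΔL).
(e)–(f): forbidden (ΔL).
Allowed pairs: 3 of 15.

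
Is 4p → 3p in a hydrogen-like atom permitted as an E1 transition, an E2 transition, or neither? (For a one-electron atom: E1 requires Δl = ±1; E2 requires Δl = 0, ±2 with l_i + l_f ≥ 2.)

E2

Δl = 1 − 1 = +0; l_i + l_f = 2.
E1 (Δl = ±1): not satisfied.
E2 (Δl = 0,±2, l_i+l_f ≥ 2): satisfied.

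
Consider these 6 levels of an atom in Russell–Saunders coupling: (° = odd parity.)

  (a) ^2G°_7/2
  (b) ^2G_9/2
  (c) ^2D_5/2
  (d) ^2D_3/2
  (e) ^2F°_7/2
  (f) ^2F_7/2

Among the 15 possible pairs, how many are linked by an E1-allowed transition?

(a)–(b): allowed.
(a)–(c): forbidden (ΔL).
(a)–(d): forbidden (ΔL, ΔJ).
(a)–(e): forbidden (parity).
(a)–(f): allowed.
(b)–(c): forbidden (parity, ΔL, ΔJ).
(b)–(d): forbidden (parity, ΔL, ΔJ).
(b)–(e): allowed.
(b)–(f): forbidden (parity).
(c)–(d): forbidden (parity).
(c)–(e): allowed.
(c)–(f): forbidden (parity).
(d)–(e): forbidden (ΔJ).
(d)–(f): forbidden (parity, ΔJ).
(e)–(f): allowed.
Allowed pairs: 5 of 15.

5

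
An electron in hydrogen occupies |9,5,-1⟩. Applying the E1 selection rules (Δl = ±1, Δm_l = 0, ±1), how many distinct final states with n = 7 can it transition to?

6

E1 requires Δl = ±1, so l_f ∈ {4, 6}; with 0 ≤ l_f ≤ n_f−1 = 6, the allowed l_f values are {4, 6}.
For l_f = 4: m_f ∈ {m_i−1, m_i, m_i+1} ∩ [−4, 4] = {-2, -1, 0} → 3 states.
For l_f = 6: m_f ∈ {m_i−1, m_i, m_i+1} ∩ [−6, 6] = {-2, -1, 0} → 3 states.
Total: 6.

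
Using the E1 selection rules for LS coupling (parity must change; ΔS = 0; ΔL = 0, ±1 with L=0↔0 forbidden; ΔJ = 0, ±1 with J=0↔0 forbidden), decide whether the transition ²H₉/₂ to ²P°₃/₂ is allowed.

Parity must change: even → odd — satisfied.
ΔS = 0: S: 1/2 → 1/2 — satisfied.
ΔL = 0, ±1 (not L=0↔0): L: 5 → 1, ΔL = -4 — violated.
ΔJ = 0, ±1 (not J=0↔0): J: 9/2 → 3/2, ΔJ = -3 — violated.
Rule(s) violated: ΔL, ΔJ.

forbidden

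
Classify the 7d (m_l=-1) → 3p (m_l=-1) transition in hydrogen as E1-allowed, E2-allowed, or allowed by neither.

Δl = 1 − 2 = -1; l_i + l_f = 3.
Δm_l = +0.
E1 (Δl = ±1, |Δm_l| ≤ 1): satisfied.
E2 (Δl = 0,±2, l_i+l_f ≥ 2, |Δm_l| ≤ 2): not satisfied.

E1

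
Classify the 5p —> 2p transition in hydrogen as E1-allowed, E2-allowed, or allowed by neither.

E2

Δl = 1 − 1 = +0; l_i + l_f = 2.
E1 (Δl = ±1): not satisfied.
E2 (Δl = 0,±2, l_i+l_f ≥ 2): satisfied.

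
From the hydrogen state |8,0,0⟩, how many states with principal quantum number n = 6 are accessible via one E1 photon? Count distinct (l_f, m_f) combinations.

E1 requires Δl = ±1, so l_f ∈ {-1, 1}; with 0 ≤ l_f ≤ n_f−1 = 5, the allowed l_f values are {1}.
For l_f = 1: m_f ∈ {m_i−1, m_i, m_i+1} ∩ [−1, 1] = {-1, 0, 1} → 3 states.
Total: 3.

3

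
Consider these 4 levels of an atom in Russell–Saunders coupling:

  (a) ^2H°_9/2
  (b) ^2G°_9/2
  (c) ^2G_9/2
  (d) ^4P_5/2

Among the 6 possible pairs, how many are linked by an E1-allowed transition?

(a)–(b): forbidden (parity).
(a)–(c): allowed.
(a)–(d): forbidden (ΔS, ΔL, ΔJ).
(b)–(c): allowed.
(b)–(d): forbidden (ΔS, ΔL, ΔJ).
(c)–(d): forbidden (parity, ΔS, ΔL, ΔJ).
Allowed pairs: 2 of 6.

2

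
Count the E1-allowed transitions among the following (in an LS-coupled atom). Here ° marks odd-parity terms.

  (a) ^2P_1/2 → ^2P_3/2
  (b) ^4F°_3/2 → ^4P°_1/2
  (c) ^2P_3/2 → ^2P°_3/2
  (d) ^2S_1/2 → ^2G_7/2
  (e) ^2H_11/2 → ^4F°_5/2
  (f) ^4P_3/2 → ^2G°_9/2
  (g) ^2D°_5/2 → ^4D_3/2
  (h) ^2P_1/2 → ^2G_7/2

(a) forbidden (parity fails)
(b) forbidden (parity, ΔL fail)
(c) allowed
(d) forbidden (parity, ΔL, ΔJ fail)
(e) forbidden (ΔS, ΔL, ΔJ fail)
(f) forbidden (ΔS, ΔL, ΔJ fail)
(g) forbidden (ΔS fails)
(h) forbidden (parity, ΔL, ΔJ fail)
Total allowed: 1 of 8.

1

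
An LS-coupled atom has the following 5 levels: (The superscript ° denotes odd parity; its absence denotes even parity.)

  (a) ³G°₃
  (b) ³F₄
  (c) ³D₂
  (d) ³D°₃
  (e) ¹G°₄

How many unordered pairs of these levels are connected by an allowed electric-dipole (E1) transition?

(a)–(b): allowed.
(a)–(c): forbidden (ΔL).
(a)–(d): forbidden (parity, ΔL).
(a)–(e): forbidden (parity, ΔS).
(b)–(c): forbidden (parity, ΔJ).
(b)–(d): allowed.
(b)–(e): forbidden (ΔS).
(c)–(d): allowed.
(c)–(e): forbidden (ΔS, ΔL, ΔJ).
(d)–(e): forbidden (parity, ΔS, ΔL).
Allowed pairs: 3 of 10.

3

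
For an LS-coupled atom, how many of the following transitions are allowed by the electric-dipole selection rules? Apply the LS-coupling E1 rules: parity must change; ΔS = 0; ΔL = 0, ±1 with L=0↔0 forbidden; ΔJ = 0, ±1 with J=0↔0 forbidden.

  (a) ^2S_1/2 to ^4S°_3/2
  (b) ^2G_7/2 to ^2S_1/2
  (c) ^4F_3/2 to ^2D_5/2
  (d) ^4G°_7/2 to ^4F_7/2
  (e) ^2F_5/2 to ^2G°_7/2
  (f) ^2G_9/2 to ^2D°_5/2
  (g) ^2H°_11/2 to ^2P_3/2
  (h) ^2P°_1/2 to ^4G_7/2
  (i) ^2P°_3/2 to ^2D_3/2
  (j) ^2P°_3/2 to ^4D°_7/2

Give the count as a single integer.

3

(a) forbidden (ΔS, ΔL fail)
(b) forbidden (parity, ΔL, ΔJ fail)
(c) forbidden (parity, ΔS fail)
(d) allowed
(e) allowed
(f) forbidden (ΔL, ΔJ fail)
(g) forbidden (ΔL, ΔJ fail)
(h) forbidden (ΔS, ΔL, ΔJ fail)
(i) allowed
(j) forbidden (parity, ΔS, ΔJ fail)
Total allowed: 3 of 10.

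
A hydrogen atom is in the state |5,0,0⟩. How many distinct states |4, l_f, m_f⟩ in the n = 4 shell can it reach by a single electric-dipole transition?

3

E1 requires Δl = ±1, so l_f ∈ {-1, 1}; with 0 ≤ l_f ≤ n_f−1 = 3, the allowed l_f values are {1}.
For l_f = 1: m_f ∈ {m_i−1, m_i, m_i+1} ∩ [−1, 1] = {-1, 0, 1} → 3 states.
Total: 3.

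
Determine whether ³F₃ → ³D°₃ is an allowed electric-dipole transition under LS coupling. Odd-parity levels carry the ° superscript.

Reading off the term symbols: S 1→1, L 3→2, J 3→3, parity even→odd.
Parity must change: even → odd — ok.
ΔS = 0: S: 1 → 1 — ok.
ΔL = 0, ±1 (not L=0↔0): L: 3 → 2, ΔL = -1 — ok.
ΔJ = 0, ±1 (not J=0↔0): J: 3 → 3, ΔJ = +0 — ok.
All four E1 rules are satisfied.

allowed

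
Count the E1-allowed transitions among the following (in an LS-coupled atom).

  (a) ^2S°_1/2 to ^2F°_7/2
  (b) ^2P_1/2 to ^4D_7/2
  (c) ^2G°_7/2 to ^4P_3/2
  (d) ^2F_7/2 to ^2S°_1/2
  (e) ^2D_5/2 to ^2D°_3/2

1

(a) forbidden (parity, ΔL, ΔJ fail)
(b) forbidden (parity, ΔS, ΔJ fail)
(c) forbidden (ΔS, ΔL, ΔJ fail)
(d) forbidden (ΔL, ΔJ fail)
(e) allowed
Total allowed: 1 of 5.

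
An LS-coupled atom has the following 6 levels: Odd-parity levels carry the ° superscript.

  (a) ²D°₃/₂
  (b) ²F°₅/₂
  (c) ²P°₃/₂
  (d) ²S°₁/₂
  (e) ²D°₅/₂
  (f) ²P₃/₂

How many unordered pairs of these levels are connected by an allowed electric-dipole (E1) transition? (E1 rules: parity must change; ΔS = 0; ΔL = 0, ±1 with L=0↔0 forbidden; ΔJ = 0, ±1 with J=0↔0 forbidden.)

4

(a)–(b): forbidden (parity).
(a)–(c): forbidden (parity).
(a)–(d): forbidden (parity, ΔL).
(a)–(e): forbidden (parity).
(a)–(f): allowed.
(b)–(c): forbidden (parity, ΔL).
(b)–(d): forbidden (parity, ΔL, ΔJ).
(b)–(e): forbidden (parity).
(b)–(f): forbidden (ΔL).
(c)–(d): forbidden (parity).
(c)–(e): forbidden (parity).
(c)–(f): allowed.
(d)–(e): forbidden (parity, ΔL, ΔJ).
(d)–(f): allowed.
(e)–(f): allowed.
Allowed pairs: 4 of 15.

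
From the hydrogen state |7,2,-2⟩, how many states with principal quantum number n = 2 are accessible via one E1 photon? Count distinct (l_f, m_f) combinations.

1

E1 requires Δl = ±1, so l_f ∈ {1, 3}; with 0 ≤ l_f ≤ n_f−1 = 1, the allowed l_f values are {1}.
For l_f = 1: m_f ∈ {m_i−1, m_i, m_i+1} ∩ [−1, 1] = {-1} → 1 state.
Total: 1.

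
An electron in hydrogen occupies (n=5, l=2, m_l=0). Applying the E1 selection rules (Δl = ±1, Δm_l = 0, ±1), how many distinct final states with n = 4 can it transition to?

E1 requires Δl = ±1, so l_f ∈ {1, 3}; with 0 ≤ l_f ≤ n_f−1 = 3, the allowed l_f values are {1, 3}.
For l_f = 1: m_f ∈ {m_i−1, m_i, m_i+1} ∩ [−1, 1] = {-1, 0, 1} → 3 states.
For l_f = 3: m_f ∈ {m_i−1, m_i, m_i+1} ∩ [−3, 3] = {-1, 0, 1} → 3 states.
Total: 6.

6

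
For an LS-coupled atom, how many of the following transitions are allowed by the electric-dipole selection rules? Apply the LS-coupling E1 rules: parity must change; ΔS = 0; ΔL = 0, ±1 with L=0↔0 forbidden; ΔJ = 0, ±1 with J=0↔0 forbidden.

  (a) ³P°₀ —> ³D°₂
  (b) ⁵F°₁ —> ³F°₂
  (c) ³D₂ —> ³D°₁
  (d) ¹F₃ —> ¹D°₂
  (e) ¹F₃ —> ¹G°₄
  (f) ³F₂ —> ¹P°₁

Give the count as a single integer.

(a) forbidden (parity, ΔJ fail)
(b) forbidden (parity, ΔS fail)
(c) allowed
(d) allowed
(e) allowed
(f) forbidden (ΔS, ΔL fail)
Total allowed: 3 of 6.

3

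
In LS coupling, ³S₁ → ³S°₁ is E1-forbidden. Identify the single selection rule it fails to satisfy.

the L=0 ↔ L=0 exclusion

Initial level: S=1, L=0, J=1, parity even. Final level: S=1, L=0, J=1, parity odd.
ΔL = 0, ±1 (not L=0↔0): L: 0 → 0, ΔL = +0 — violated.
ΔS = 0: S: 1 → 1 — satisfied.
Parity must change: even → odd — satisfied.
ΔJ = 0, ±1 (not J=0↔0): J: 1 → 1, ΔJ = +0 — satisfied.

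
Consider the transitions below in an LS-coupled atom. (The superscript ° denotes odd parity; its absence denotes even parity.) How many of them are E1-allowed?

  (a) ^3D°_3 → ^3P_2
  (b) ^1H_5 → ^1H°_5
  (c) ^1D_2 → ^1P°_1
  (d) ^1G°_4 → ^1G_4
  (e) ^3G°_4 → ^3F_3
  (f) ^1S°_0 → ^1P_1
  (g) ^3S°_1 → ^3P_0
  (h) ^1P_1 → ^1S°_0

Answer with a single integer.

8

(a) allowed
(b) allowed
(c) allowed
(d) allowed
(e) allowed
(f) allowed
(g) allowed
(h) allowed
Total allowed: 8 of 8.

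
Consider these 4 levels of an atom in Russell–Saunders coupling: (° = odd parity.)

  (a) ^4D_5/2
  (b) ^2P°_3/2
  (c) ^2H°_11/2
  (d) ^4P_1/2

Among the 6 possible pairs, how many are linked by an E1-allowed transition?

(a)–(b): forbidden (ΔS).
(a)–(c): forbidden (ΔS, ΔL, ΔJ).
(a)–(d): forbidden (parity, ΔJ).
(b)–(c): forbidden (parity, ΔL, ΔJ).
(b)–(d): forbidden (ΔS).
(c)–(d): forbidden (ΔS, ΔL, ΔJ).
Allowed pairs: 0 of 6.

0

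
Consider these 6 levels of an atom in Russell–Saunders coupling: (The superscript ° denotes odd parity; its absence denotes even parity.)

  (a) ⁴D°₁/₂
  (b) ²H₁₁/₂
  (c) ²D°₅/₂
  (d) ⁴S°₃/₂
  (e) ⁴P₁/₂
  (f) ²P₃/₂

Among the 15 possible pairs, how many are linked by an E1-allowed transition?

3

(a)–(b): forbidden (ΔS, ΔL, ΔJ).
(a)–(c): forbidden (parity, ΔS, ΔJ).
(a)–(d): forbidden (parity, ΔL).
(a)–(e): allowed.
(a)–(f): forbidden (ΔS).
(b)–(c): forbidden (ΔL, ΔJ).
(b)–(d): forbidden (ΔS, ΔL, ΔJ).
(b)–(e): forbidden (parity, ΔS, ΔL, ΔJ).
(b)–(f): forbidden (parity, ΔL, ΔJ).
(c)–(d): forbidden (parity, ΔS, ΔL).
(c)–(e): forbidden (ΔS, ΔJ).
(c)–(f): allowed.
(d)–(e): allowed.
(d)–(f): forbidden (ΔS).
(e)–(f): forbidden (parity, ΔS).
Allowed pairs: 3 of 15.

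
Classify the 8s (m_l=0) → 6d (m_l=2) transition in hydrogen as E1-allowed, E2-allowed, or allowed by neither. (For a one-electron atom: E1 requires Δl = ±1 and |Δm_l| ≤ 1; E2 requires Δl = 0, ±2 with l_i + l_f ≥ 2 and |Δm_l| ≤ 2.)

E2

Δl = 2 − 0 = +2; l_i + l_f = 2.
Δm_l = +2.
E1 (Δl = ±1, |Δm_l| ≤ 1): not satisfied.
E2 (Δl = 0,±2, l_i+l_f ≥ 2, |Δm_l| ≤ 2): satisfied.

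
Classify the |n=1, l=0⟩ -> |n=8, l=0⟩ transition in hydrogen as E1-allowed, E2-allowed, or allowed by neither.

Δl = 0 − 0 = +0; l_i + l_f = 0.
E1 (Δl = ±1): not satisfied.
E2 (Δl = 0,±2, l_i+l_f ≥ 2): not satisfied.

neither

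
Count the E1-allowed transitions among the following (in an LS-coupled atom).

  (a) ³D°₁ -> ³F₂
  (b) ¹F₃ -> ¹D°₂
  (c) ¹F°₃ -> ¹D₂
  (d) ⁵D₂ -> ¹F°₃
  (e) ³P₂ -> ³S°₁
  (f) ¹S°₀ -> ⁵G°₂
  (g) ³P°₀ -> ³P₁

(a) allowed
(b) allowed
(c) allowed
(d) forbidden (ΔS fails)
(e) allowed
(f) forbidden (parity, ΔS, ΔL, ΔJ fail)
(g) allowed
Total allowed: 5 of 7.

5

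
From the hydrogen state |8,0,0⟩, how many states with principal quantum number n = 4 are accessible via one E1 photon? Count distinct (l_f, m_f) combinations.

3

E1 requires Δl = ±1, so l_f ∈ {-1, 1}; with 0 ≤ l_f ≤ n_f−1 = 3, the allowed l_f values are {1}.
For l_f = 1: m_f ∈ {m_i−1, m_i, m_i+1} ∩ [−1, 1] = {-1, 0, 1} → 3 states.
Total: 3.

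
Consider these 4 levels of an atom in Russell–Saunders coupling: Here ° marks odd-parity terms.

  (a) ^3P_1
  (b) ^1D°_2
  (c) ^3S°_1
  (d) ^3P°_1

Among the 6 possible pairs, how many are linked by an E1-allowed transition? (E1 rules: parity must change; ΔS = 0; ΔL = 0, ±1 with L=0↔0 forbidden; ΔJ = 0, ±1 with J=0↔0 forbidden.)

(a)–(b): forbidden (ΔS).
(a)–(c): allowed.
(a)–(d): allowed.
(b)–(c): forbidden (parity, ΔS, ΔL).
(b)–(d): forbidden (parity, ΔS).
(c)–(d): forbidden (parity).
Allowed pairs: 2 of 6.

2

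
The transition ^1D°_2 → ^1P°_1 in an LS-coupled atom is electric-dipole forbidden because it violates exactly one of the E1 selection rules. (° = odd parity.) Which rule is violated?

ΔJ = 0, ±1 (not J=0↔0): J: 2 → 1, ΔJ = -1 — ok.
ΔS = 0: S: 0 → 0 — ok.
ΔL = 0, ±1 (not L=0↔0): L: 2 → 1, ΔL = -1 — ok.
Parity must change: odd → odd — fails.

parity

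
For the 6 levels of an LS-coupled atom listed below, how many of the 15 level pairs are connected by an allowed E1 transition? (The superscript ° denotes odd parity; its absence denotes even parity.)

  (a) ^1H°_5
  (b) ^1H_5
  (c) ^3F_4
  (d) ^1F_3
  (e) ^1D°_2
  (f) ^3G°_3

3

(a)–(b): allowed.
(a)–(c): forbidden (ΔS, ΔL).
(a)–(d): forbidden (ΔL, ΔJ).
(a)–(e): forbidden (parity, ΔL, ΔJ).
(a)–(f): forbidden (parity, ΔS, ΔJ).
(b)–(c): forbidden (parity, ΔS, ΔL).
(b)–(d): forbidden (parity, ΔL, ΔJ).
(b)–(e): forbidden (ΔL, ΔJ).
(b)–(f): forbidden (ΔS, ΔJ).
(c)–(d): forbidden (parity, ΔS).
(c)–(e): forbidden (ΔS, ΔJ).
(c)–(f): allowed.
(d)–(e): allowed.
(d)–(f): forbidden (ΔS).
(e)–(f): forbidden (parity, ΔS, ΔL).
Allowed pairs: 3 of 15.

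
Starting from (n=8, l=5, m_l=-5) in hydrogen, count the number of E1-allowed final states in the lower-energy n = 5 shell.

E1 requires Δl = ±1, so l_f ∈ {4, 6}; with 0 ≤ l_f ≤ n_f−1 = 4, the allowed l_f values are {4}.
For l_f = 4: m_f ∈ {m_i−1, m_i, m_i+1} ∩ [−4, 4] = {-4} → 1 state.
Total: 1.

1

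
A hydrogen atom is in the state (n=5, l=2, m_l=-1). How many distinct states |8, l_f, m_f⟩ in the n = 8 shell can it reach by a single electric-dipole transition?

5

E1 requires Δl = ±1, so l_f ∈ {1, 3}; with 0 ≤ l_f ≤ n_f−1 = 7, the allowed l_f values are {1, 3}.
For l_f = 1: m_f ∈ {m_i−1, m_i, m_i+1} ∩ [−1, 1] = {-1, 0} → 2 states.
For l_f = 3: m_f ∈ {m_i−1, m_i, m_i+1} ∩ [−3, 3] = {-2, -1, 0} → 3 states.
Total: 5.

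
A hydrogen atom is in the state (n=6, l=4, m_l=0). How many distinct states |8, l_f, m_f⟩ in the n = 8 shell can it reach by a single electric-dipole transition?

E1 requires Δl = ±1, so l_f ∈ {3, 5}; with 0 ≤ l_f ≤ n_f−1 = 7, the allowed l_f values are {3, 5}.
For l_f = 3: m_f ∈ {m_i−1, m_i, m_i+1} ∩ [−3, 3] = {-1, 0, 1} → 3 states.
For l_f = 5: m_f ∈ {m_i−1, m_i, m_i+1} ∩ [−5, 5] = {-1, 0, 1} → 3 states.
Total: 6.

6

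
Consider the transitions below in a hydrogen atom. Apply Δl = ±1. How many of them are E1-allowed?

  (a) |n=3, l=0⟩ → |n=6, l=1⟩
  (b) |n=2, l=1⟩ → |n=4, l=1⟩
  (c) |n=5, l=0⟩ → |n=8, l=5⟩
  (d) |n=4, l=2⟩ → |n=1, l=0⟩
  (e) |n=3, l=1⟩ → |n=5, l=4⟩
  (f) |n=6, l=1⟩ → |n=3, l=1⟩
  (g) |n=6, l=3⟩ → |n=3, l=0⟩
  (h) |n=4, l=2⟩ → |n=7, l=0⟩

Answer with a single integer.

1

(a) allowed
(b) forbidden — Δl = +0 (E1 requires Δl = ±1)
(c) forbidden — Δl = +5 (E1 requires Δl = ±1)
(d) forbidden — Δl = -2 (E1 requires Δl = ±1)
(e) forbidden — Δl = +3 (E1 requires Δl = ±1)
(f) forbidden — Δl = +0 (E1 requires Δl = ±1)
(g) forbidden — Δl = -3 (E1 requires Δl = ±1)
(h) forbidden — Δl = -2 (E1 requires Δl = ±1)
Total allowed: 1 of 8.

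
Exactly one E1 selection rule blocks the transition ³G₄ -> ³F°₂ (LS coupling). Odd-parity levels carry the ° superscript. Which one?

ΔL = 0, ±1 (not L=0↔0): L: 4 → 3, ΔL = -1 — satisfied.
Parity must change: even → odd — satisfied.
ΔS = 0: S: 1 → 1 — satisfied.
ΔJ = 0, ±1 (not J=0↔0): J: 4 → 2, ΔJ = -2 — violated.

the ΔJ = 0, ±1 rule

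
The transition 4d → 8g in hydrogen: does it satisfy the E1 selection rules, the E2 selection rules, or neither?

E2

Δl = 4 − 2 = +2; l_i + l_f = 6.
E1 (Δl = ±1): not satisfied.
E2 (Δl = 0,±2, l_i+l_f ≥ 2): satisfied.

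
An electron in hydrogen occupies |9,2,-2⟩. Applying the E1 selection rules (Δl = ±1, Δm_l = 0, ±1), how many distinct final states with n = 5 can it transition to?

4

E1 requires Δl = ±1, so l_f ∈ {1, 3}; with 0 ≤ l_f ≤ n_f−1 = 4, the allowed l_f values are {1, 3}.
For l_f = 1: m_f ∈ {m_i−1, m_i, m_i+1} ∩ [−1, 1] = {-1} → 1 state.
For l_f = 3: m_f ∈ {m_i−1, m_i, m_i+1} ∩ [−3, 3] = {-3, -2, -1} → 3 states.
Total: 4.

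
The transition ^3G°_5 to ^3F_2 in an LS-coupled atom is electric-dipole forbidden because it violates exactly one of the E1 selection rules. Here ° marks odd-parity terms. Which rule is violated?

the ΔJ = 0, ±1 rule

Initial level: S=1, L=4, J=5, parity odd. Final level: S=1, L=3, J=2, parity even.
ΔJ = 0, ±1 (not J=0↔0): J: 5 → 2, ΔJ = -3 — fails.
Parity must change: odd → even — passes.
ΔS = 0: S: 1 → 1 — passes.
ΔL = 0, ±1 (not L=0↔0): L: 4 → 3, ΔL = -1 — passes.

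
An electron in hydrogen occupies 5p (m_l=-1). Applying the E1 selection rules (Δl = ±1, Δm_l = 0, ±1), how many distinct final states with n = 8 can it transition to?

E1 requires Δl = ±1, so l_f ∈ {0, 2}; with 0 ≤ l_f ≤ n_f−1 = 7, the allowed l_f values are {0, 2}.
For l_f = 0: m_f ∈ {m_i−1, m_i, m_i+1} ∩ [−0, 0] = {0} → 1 state.
For l_f = 2: m_f ∈ {m_i−1, m_i, m_i+1} ∩ [−2, 2] = {-2, -1, 0} → 3 states.
Total: 4.

4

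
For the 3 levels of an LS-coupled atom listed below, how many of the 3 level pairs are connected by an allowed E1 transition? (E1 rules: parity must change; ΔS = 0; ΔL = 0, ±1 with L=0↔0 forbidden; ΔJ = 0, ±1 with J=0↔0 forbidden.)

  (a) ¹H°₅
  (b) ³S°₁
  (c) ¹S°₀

(a)–(b): forbidden (parity, ΔS, ΔL, ΔJ).
(a)–(c): forbidden (parity, ΔL, ΔJ).
(b)–(c): forbidden (parity, ΔS, ΔL).
Allowed pairs: 0 of 3.

0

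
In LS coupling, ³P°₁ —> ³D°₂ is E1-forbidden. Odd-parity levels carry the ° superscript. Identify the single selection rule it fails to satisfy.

ΔJ = 0, ±1 (not J=0↔0): J: 1 → 2, ΔJ = +1 — ✓.
ΔL = 0, ±1 (not L=0↔0): L: 1 → 2, ΔL = +1 — ✓.
Parity must change: odd → odd — ✗.
ΔS = 0: S: 1 → 1 — ✓.

parity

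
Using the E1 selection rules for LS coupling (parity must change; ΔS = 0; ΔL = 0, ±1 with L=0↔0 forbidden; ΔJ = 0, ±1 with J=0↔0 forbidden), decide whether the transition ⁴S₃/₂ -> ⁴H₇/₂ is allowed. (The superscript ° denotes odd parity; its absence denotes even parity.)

Parity must change: even → even — violated.
ΔS = 0: S: 3/2 → 3/2 — satisfied.
ΔL = 0, ±1 (not L=0↔0): L: 0 → 5, ΔL = +5 — violated.
ΔJ = 0, ±1 (not J=0↔0): J: 3/2 → 7/2, ΔJ = +2 — violated.
Rule(s) violated: parity, ΔL, ΔJ.

forbidden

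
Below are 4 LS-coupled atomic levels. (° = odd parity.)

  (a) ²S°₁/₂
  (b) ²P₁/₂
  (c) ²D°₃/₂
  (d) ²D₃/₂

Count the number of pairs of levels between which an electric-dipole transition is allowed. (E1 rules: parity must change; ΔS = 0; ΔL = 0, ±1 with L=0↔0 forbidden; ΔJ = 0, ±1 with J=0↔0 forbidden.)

(a)–(b): allowed.
(a)–(c): forbidden (parity, ΔL).
(a)–(d): forbidden (ΔL).
(b)–(c): allowed.
(b)–(d): forbidden (parity).
(c)–(d): allowed.
Allowed pairs: 3 of 6.

3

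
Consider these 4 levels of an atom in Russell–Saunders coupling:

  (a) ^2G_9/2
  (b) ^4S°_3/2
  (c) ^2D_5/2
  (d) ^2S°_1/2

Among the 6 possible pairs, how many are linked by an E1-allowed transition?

(a)–(b): forbidden (ΔS, ΔL, ΔJ).
(a)–(c): forbidden (parity, ΔL, ΔJ).
(a)–(d): forbidden (ΔL, ΔJ).
(b)–(c): forbidden (ΔS, ΔL).
(b)–(d): forbidden (parity, ΔS, ΔL).
(c)–(d): forbidden (ΔL, ΔJ).
Allowed pairs: 0 of 6.

0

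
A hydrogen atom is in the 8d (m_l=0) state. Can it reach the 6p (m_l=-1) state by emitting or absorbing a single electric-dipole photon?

Initial l = 2, final l = 1, so Δl = -1. E1 requires Δl = ±1: ✓.
Δm_l = -1 − (0) = -1. E1 requires Δm_l = 0, ±1: ✓.
All E1 selection rules are satisfied.

allowed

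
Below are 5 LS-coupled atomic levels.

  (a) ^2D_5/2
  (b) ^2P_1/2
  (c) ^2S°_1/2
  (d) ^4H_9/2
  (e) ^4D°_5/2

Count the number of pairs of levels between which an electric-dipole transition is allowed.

1

(a)–(b): forbidden (parity, ΔJ).
(a)–(c): forbidden (ΔL, ΔJ).
(a)–(d): forbidden (parity, ΔS, ΔL, ΔJ).
(a)–(e): forbidden (ΔS).
(b)–(c): allowed.
(b)–(d): forbidden (parity, ΔS, ΔL, ΔJ).
(b)–(e): forbidden (ΔS, ΔJ).
(c)–(d): forbidden (ΔS, ΔL, ΔJ).
(c)–(e): forbidden (parity, ΔS, ΔL, ΔJ).
(d)–(e): forbidden (ΔL, ΔJ).
Allowed pairs: 1 of 10.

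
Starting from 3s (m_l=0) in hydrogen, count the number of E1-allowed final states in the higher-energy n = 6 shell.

E1 requires Δl = ±1, so l_f ∈ {-1, 1}; with 0 ≤ l_f ≤ n_f−1 = 5, the allowed l_f values are {1}.
For l_f = 1: m_f ∈ {m_i−1, m_i, m_i+1} ∩ [−1, 1] = {-1, 0, 1} → 3 states.
Total: 3.

3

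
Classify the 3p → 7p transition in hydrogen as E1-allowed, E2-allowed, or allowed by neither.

E2

Δl = 1 − 1 = +0; l_i + l_f = 2.
E1 (Δl = ±1): not satisfied.
E2 (Δl = 0,±2, l_i+l_f ≥ 2): satisfied.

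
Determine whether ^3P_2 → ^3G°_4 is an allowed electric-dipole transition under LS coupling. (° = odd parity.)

Parity must change: even → odd — satisfied.
ΔS = 0: S: 1 → 1 — satisfied.
ΔL = 0, ±1 (not L=0↔0): L: 1 → 4, ΔL = +3 — violated.
ΔJ = 0, ±1 (not J=0↔0): J: 2 → 4, ΔJ = +2 — violated.
Rule(s) violated: ΔL, ΔJ.

forbidden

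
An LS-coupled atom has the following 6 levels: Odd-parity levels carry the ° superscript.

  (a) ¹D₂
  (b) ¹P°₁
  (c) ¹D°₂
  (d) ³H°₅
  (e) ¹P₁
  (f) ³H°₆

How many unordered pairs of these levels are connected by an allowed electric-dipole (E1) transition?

4

(a)–(b): allowed.
(a)–(c): allowed.
(a)–(d): forbidden (ΔS, ΔL, ΔJ).
(a)–(e): forbidden (parity).
(a)–(f): forbidden (ΔS, ΔL, ΔJ).
(b)–(c): forbidden (parity).
(b)–(d): forbidden (parity, ΔS, ΔL, ΔJ).
(b)–(e): allowed.
(b)–(f): forbidden (parity, ΔS, ΔL, ΔJ).
(c)–(d): forbidden (parity, ΔS, ΔL, ΔJ).
(c)–(e): allowed.
(c)–(f): forbidden (parity, ΔS, ΔL, ΔJ).
(d)–(e): forbidden (ΔS, ΔL, ΔJ).
(d)–(f): forbidden (parity).
(e)–(f): forbidden (ΔS, ΔL, ΔJ).
Allowed pairs: 4 of 15.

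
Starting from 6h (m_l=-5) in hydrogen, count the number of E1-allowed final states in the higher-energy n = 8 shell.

4

E1 requires Δl = ±1, so l_f ∈ {4, 6}; with 0 ≤ l_f ≤ n_f−1 = 7, the allowed l_f values are {4, 6}.
For l_f = 4: m_f ∈ {m_i−1, m_i, m_i+1} ∩ [−4, 4] = {-4} → 1 state.
For l_f = 6: m_f ∈ {m_i−1, m_i, m_i+1} ∩ [−6, 6] = {-6, -5, -4} → 3 states.
Total: 4.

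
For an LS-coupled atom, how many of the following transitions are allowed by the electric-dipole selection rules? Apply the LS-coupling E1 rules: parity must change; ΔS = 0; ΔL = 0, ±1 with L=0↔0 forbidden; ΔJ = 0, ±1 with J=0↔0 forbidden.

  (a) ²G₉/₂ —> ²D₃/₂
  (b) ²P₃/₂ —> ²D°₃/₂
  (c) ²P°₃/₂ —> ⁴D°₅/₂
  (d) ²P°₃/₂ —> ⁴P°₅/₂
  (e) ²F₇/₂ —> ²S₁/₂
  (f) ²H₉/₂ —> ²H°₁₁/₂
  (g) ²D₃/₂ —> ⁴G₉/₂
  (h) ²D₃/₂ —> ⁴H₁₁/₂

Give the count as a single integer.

(a) forbidden (parity, ΔL, ΔJ fail)
(b) allowed
(c) forbidden (parity, ΔS fail)
(d) forbidden (parity, ΔS fail)
(e) forbidden (parity, ΔL, ΔJ fail)
(f) allowed
(g) forbidden (parity, ΔS, ΔL, ΔJ fail)
(h) forbidden (parity, ΔS, ΔL, ΔJ fail)
Total allowed: 2 of 8.

2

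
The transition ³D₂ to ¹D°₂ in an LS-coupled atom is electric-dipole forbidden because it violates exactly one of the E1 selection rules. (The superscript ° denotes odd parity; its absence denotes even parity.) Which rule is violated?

Initial level: S=1, L=2, J=2, parity even. Final level: S=0, L=2, J=2, parity odd.
ΔJ = 0, ±1 (not J=0↔0): J: 2 → 2, ΔJ = +0 — passes.
ΔS = 0: S: 1 → 0 — fails.
ΔL = 0, ±1 (not L=0↔0): L: 2 → 2, ΔL = +0 — passes.
Parity must change: even → odd — passes.

the ΔS = 0 rule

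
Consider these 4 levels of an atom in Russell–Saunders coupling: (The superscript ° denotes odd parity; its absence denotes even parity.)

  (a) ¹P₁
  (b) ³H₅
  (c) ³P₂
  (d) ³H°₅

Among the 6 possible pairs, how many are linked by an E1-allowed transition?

(a)–(b): forbidden (parity, ΔS, ΔL, ΔJ).
(a)–(c): forbidden (parity, ΔS).
(a)–(d): forbidden (ΔS, ΔL, ΔJ).
(b)–(c): forbidden (parity, ΔL, ΔJ).
(b)–(d): allowed.
(c)–(d): forbidden (ΔL, ΔJ).
Allowed pairs: 1 of 6.

1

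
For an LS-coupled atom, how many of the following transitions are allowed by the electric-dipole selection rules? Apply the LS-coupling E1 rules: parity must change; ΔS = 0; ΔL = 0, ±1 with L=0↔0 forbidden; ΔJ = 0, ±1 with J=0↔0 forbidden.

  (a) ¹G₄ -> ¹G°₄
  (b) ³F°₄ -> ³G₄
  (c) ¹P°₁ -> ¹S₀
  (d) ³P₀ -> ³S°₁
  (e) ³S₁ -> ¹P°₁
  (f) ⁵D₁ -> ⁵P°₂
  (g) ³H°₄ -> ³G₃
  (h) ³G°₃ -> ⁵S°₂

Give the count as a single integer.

(a) allowed
(b) allowed
(c) allowed
(d) allowed
(e) forbidden (ΔS fails)
(f) allowed
(g) allowed
(h) forbidden (parity, ΔS, ΔL fail)
Total allowed: 6 of 8.

6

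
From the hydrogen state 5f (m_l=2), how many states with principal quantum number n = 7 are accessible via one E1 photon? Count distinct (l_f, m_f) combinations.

E1 requires Δl = ±1, so l_f ∈ {2, 4}; with 0 ≤ l_f ≤ n_f−1 = 6, the allowed l_f values are {2, 4}.
For l_f = 2: m_f ∈ {m_i−1, m_i, m_i+1} ∩ [−2, 2] = {1, 2} → 2 states.
For l_f = 4: m_f ∈ {m_i−1, m_i, m_i+1} ∩ [−4, 4] = {1, 2, 3} → 3 states.
Total: 5.

5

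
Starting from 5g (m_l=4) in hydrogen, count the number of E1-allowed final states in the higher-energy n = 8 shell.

4

E1 requires Δl = ±1, so l_f ∈ {3, 5}; with 0 ≤ l_f ≤ n_f−1 = 7, the allowed l_f values are {3, 5}.
For l_f = 3: m_f ∈ {m_i−1, m_i, m_i+1} ∩ [−3, 3] = {3} → 1 state.
For l_f = 5: m_f ∈ {m_i−1, m_i, m_i+1} ∩ [−5, 5] = {3, 4, 5} → 3 states.
Total: 4.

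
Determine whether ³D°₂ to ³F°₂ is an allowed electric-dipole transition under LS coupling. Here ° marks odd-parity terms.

ΔJ = 0, ±1 (not J=0↔0): J: 2 → 2, ΔJ = +0 — ✓.
ΔL = 0, ±1 (not L=0↔0): L: 2 → 3, ΔL = +1 — ✓.
ΔS = 0: S: 1 → 1 — ✓.
Parity must change: odd → odd — ✗.
Rule(s) violated: parity.

forbidden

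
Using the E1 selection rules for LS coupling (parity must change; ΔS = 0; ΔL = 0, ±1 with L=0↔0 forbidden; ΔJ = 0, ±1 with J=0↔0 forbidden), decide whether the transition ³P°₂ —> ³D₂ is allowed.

allowed

Parity must change: odd → even — ok.
ΔS = 0: S: 1 → 1 — ok.
ΔL = 0, ±1 (not L=0↔0): L: 1 → 2, ΔL = +1 — ok.
ΔJ = 0, ±1 (not J=0↔0): J: 2 → 2, ΔJ = +0 — ok.
All four E1 rules are satisfied.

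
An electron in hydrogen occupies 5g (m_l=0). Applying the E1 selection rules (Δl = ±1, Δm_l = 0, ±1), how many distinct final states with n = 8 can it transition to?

E1 requires Δl = ±1, so l_f ∈ {3, 5}; with 0 ≤ l_f ≤ n_f−1 = 7, the allowed l_f values are {3, 5}.
For l_f = 3: m_f ∈ {m_i−1, m_i, m_i+1} ∩ [−3, 3] = {-1, 0, 1} → 3 states.
For l_f = 5: m_f ∈ {m_i−1, m_i, m_i+1} ∩ [−5, 5] = {-1, 0, 1} → 3 states.
Total: 6.

6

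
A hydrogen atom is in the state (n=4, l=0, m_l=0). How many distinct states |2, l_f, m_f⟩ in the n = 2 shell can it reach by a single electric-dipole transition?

3

E1 requires Δl = ±1, so l_f ∈ {-1, 1}; with 0 ≤ l_f ≤ n_f−1 = 1, the allowed l_f values are {1}.
For l_f = 1: m_f ∈ {m_i−1, m_i, m_i+1} ∩ [−1, 1] = {-1, 0, 1} → 3 states.
Total: 3.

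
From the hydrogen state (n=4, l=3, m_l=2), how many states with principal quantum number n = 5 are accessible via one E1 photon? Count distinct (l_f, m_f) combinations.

E1 requires Δl = ±1, so l_f ∈ {2, 4}; with 0 ≤ l_f ≤ n_f−1 = 4, the allowed l_f values are {2, 4}.
For l_f = 2: m_f ∈ {m_i−1, m_i, m_i+1} ∩ [−2, 2] = {1, 2} → 2 states.
For l_f = 4: m_f ∈ {m_i−1, m_i, m_i+1} ∩ [−4, 4] = {1, 2, 3} → 3 states.
Total: 5.

5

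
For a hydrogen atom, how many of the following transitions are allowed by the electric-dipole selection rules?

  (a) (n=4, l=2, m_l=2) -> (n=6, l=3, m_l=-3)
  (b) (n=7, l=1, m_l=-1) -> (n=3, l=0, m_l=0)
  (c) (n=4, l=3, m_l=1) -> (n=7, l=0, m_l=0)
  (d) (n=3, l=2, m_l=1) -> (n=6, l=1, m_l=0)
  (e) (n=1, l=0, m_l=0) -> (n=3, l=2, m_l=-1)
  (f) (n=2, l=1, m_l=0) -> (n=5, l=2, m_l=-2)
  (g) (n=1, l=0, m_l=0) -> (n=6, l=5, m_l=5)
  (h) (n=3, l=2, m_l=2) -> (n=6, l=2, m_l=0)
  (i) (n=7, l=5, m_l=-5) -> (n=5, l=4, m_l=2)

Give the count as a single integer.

(a) forbidden — Δm_l = -5 (E1 requires Δm_l = 0, ±1)
(b) allowed
(c) forbidden — Δl = -3 (E1 requires Δl = ±1)
(d) allowed
(e) forbidden — Δl = +2 (E1 requires Δl = ±1)
(f) forbidden — Δm_l = -2 (E1 requires Δm_l = 0, ±1)
(g) forbidden — Δl = +5 (E1 requires Δl = ±1); Δm_l = +5 (E1 requires Δm_l = 0, ±1)
(h) forbidden — Δl = +0 (E1 requires Δl = ±1); Δm_l = -2 (E1 requires Δm_l = 0, ±1)
(i) forbidden — Δm_l = +7 (E1 requires Δm_l = 0, ±1)
Total allowed: 2 of 9.

2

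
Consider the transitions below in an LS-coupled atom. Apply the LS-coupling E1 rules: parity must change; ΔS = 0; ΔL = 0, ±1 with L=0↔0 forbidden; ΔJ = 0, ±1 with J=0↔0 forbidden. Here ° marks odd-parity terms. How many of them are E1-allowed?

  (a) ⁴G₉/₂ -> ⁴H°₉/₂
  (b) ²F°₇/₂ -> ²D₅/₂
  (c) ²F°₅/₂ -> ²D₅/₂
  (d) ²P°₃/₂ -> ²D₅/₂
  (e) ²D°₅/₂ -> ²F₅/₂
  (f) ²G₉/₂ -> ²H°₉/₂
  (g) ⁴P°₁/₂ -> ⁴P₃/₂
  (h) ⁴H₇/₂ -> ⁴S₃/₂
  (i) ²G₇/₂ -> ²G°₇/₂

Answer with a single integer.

(a) allowed
(b) allowed
(c) allowed
(d) allowed
(e) allowed
(f) allowed
(g) allowed
(h) forbidden (parity, ΔL, ΔJ fail)
(i) allowed
Total allowed: 8 of 9.

8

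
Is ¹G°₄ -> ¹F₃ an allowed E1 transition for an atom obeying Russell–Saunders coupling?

allowed

Parity must change: odd → even — passes.
ΔS = 0: S: 0 → 0 — passes.
ΔL = 0, ±1 (not L=0↔0): L: 4 → 3, ΔL = -1 — passes.
ΔJ = 0, ±1 (not J=0↔0): J: 4 → 3, ΔJ = -1 — passes.
All four E1 rules are satisfied.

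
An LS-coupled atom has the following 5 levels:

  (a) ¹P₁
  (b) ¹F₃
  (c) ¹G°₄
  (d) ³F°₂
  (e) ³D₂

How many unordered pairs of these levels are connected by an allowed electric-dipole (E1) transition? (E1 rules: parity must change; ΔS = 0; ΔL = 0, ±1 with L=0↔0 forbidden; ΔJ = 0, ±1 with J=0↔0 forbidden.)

(a)–(b): forbidden (parity, ΔL, ΔJ).
(a)–(c): forbidden (ΔL, ΔJ).
(a)–(d): forbidden (ΔS, ΔL).
(a)–(e): forbidden (parity, ΔS).
(b)–(c): allowed.
(b)–(d): forbidden (ΔS).
(b)–(e): forbidden (parity, ΔS).
(c)–(d): forbidden (parity, ΔS, ΔJ).
(c)–(e): forbidden (ΔS, ΔL, ΔJ).
(d)–(e): allowed.
Allowed pairs: 2 of 10.

2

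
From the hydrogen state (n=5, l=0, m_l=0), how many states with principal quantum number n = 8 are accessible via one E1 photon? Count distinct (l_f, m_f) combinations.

3

E1 requires Δl = ±1, so l_f ∈ {-1, 1}; with 0 ≤ l_f ≤ n_f−1 = 7, the allowed l_f values are {1}.
For l_f = 1: m_f ∈ {m_i−1, m_i, m_i+1} ∩ [−1, 1] = {-1, 0, 1} → 3 states.
Total: 3.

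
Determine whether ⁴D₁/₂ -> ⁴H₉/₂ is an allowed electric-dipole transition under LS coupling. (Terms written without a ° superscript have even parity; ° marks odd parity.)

forbidden

ΔL = 0, ±1 (not L=0↔0): L: 2 → 5, ΔL = +3 — fails.
ΔS = 0: S: 3/2 → 3/2 — ok.
ΔJ = 0, ±1 (not J=0↔0): J: 1/2 → 9/2, ΔJ = +4 — fails.
Parity must change: even → even — fails.
Rule(s) violated: parity, ΔL, ΔJ.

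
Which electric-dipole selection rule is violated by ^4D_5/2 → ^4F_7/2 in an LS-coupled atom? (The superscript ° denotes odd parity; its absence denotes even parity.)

parity

Parity must change: even → even — fails.
ΔS = 0: S: 3/2 → 3/2 — passes.
ΔL = 0, ±1 (not L=0↔0): L: 2 → 3, ΔL = +1 — passes.
ΔJ = 0, ±1 (not J=0↔0): J: 5/2 → 7/2, ΔJ = +1 — passes.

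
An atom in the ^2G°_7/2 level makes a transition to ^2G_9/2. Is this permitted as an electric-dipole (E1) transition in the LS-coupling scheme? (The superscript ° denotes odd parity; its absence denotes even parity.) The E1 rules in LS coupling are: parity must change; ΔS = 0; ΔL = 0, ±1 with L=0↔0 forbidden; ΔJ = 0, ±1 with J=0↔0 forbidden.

allowed

Parity must change: odd → even — ✓.
ΔS = 0: S: 1/2 → 1/2 — ✓.
ΔL = 0, ±1 (not L=0↔0): L: 4 → 4, ΔL = +0 — ✓.
ΔJ = 0, ±1 (not J=0↔0): J: 7/2 → 9/2, ΔJ = +1 — ✓.
All four E1 rules are satisfied.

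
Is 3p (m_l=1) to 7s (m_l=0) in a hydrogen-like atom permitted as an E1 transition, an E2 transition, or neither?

E1

Δl = 0 − 1 = -1; l_i + l_f = 1.
Δm_l = -1.
E1 (Δl = ±1, |Δm_l| ≤ 1): satisfied.
E2 (Δl = 0,±2, l_i+l_f ≥ 2, |Δm_l| ≤ 2): not satisfied.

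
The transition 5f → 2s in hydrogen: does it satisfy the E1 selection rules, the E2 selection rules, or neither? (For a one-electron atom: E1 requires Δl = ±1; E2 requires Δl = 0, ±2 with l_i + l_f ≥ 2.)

neither

Δl = 0 − 3 = -3; l_i + l_f = 3.
E1 (Δl = ±1): not satisfied.
E2 (Δl = 0,±2, l_i+l_f ≥ 2): not satisfied.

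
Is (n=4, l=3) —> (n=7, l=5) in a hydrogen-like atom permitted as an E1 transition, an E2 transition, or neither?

Δl = 5 − 3 = +2; l_i + l_f = 8.
E1 (Δl = ±1): not satisfied.
E2 (Δl = 0,±2, l_i+l_f ≥ 2): satisfied.

E2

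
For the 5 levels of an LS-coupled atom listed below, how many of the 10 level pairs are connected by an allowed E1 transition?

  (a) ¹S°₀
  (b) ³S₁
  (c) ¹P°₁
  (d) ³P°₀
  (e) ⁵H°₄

(a)–(b): forbidden (ΔS, ΔL).
(a)–(c): forbidden (parity).
(a)–(d): forbidden (parity, ΔS, ΔJ).
(a)–(e): forbidden (parity, ΔS, ΔL, ΔJ).
(b)–(c): forbidden (ΔS).
(b)–(d): allowed.
(b)–(e): forbidden (ΔS, ΔL, ΔJ).
(c)–(d): forbidden (parity, ΔS).
(c)–(e): forbidden (parity, ΔS, ΔL, ΔJ).
(d)–(e): forbidden (parity, ΔS, ΔL, ΔJ).
Allowed pairs: 1 of 10.

1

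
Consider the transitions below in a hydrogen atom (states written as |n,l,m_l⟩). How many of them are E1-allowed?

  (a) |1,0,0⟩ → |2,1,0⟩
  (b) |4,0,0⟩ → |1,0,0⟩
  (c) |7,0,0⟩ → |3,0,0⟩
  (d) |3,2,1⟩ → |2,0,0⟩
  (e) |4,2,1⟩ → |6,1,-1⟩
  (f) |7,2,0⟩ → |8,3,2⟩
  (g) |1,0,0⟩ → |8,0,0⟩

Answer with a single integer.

1

(a) allowed
(b) forbidden — Δl = +0 (E1 requires Δl = ±1)
(c) forbidden — Δl = +0 (E1 requires Δl = ±1)
(d) forbidden — Δl = -2 (E1 requires Δl = ±1)
(e) forbidden — Δm_l = -2 (E1 requires Δm_l = 0, ±1)
(f) forbidden — Δm_l = +2 (E1 requires Δm_l = 0, ±1)
(g) forbidden — Δl = +0 (E1 requires Δl = ±1)
Total allowed: 1 of 7.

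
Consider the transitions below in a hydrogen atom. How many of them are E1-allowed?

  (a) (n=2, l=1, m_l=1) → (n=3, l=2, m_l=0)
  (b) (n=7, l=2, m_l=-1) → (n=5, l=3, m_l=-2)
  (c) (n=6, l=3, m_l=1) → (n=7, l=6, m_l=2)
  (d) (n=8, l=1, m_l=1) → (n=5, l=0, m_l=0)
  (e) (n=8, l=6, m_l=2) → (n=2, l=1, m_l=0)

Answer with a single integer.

3

(a) allowed
(b) allowed
(c) forbidden — Δl = +3 (E1 requires Δl = ±1)
(d) allowed
(e) forbidden — Δl = -5 (E1 requires Δl = ±1); Δm_l = -2 (E1 requires Δm_l = 0, ±1)
Total allowed: 3 of 5.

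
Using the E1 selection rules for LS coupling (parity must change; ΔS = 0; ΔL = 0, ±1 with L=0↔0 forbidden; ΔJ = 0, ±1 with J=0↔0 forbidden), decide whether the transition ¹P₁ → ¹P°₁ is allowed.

allowed

Parity must change: even → odd — ok.
ΔS = 0: S: 0 → 0 — ok.
ΔL = 0, ±1 (not L=0↔0): L: 1 → 1, ΔL = +0 — ok.
ΔJ = 0, ±1 (not J=0↔0): J: 1 → 1, ΔJ = +0 — ok.
All four E1 rules are satisfied.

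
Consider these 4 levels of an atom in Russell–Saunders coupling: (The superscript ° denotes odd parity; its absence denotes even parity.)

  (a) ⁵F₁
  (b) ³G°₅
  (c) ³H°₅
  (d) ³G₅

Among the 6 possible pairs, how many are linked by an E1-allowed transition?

2

(a)–(b): forbidden (ΔS, ΔJ).
(a)–(c): forbidden (ΔS, ΔL, ΔJ).
(a)–(d): forbidden (parity, ΔS, ΔJ).
(b)–(c): forbidden (parity).
(b)–(d): allowed.
(c)–(d): allowed.
Allowed pairs: 2 of 6.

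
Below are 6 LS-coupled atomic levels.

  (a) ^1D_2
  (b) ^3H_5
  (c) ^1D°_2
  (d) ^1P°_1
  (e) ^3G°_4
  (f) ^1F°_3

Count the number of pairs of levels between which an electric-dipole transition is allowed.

(a)–(b): forbidden (parity, ΔS, ΔL, ΔJ).
(a)–(c): allowed.
(a)–(d): allowed.
(a)–(e): forbidden (ΔS, ΔL, ΔJ).
(a)–(f): allowed.
(b)–(c): forbidden (ΔS, ΔL, ΔJ).
(b)–(d): forbidden (ΔS, ΔL, ΔJ).
(b)–(e): allowed.
(b)–(f): forbidden (ΔS, ΔL, ΔJ).
(c)–(d): forbidden (parity).
(c)–(e): forbidden (parity, ΔS, ΔL, ΔJ).
(c)–(f): forbidden (parity).
(d)–(e): forbidden (parity, ΔS, ΔL, ΔJ).
(d)–(f): forbidden (parity, ΔL, ΔJ).
(e)–(f): forbidden (parity, ΔS).
Allowed pairs: 4 of 15.

4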